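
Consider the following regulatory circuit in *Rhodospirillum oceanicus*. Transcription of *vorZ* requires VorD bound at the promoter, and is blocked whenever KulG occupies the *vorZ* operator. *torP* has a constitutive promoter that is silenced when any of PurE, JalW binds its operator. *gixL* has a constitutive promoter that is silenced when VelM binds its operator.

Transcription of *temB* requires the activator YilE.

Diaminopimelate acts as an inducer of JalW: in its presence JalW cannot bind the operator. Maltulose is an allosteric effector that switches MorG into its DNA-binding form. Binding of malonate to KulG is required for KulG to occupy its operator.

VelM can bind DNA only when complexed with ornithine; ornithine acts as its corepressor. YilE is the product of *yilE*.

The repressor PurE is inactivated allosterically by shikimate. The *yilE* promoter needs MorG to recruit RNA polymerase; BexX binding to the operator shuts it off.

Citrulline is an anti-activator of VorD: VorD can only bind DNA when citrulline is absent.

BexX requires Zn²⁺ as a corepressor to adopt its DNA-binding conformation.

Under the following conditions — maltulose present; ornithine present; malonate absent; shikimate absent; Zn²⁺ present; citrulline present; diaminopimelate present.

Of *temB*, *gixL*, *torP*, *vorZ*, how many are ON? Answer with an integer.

0

Maltulose is present, so MorG is active.
Zn²⁺ is present, so BexX is active.
With repressor BexX bound, *yilE* is not transcribed.
So YilE is not produced.
Required activator YilE is absent, so *temB* is not transcribed.
→ *temB* is OFF.
Ornithine is present, so VelM is active.
With repressor VelM bound, *gixL* is not transcribed.
→ *gixL* is OFF.
Shikimate is absent, so PurE is active.
Diaminopimelate is present, so JalW is inactive.
With repressor PurE bound, *torP* is not transcribed.
→ *torP* is OFF.
Malonate is absent, so KulG is inactive.
Citrulline is present, so VorD is inactive.
Required activator VorD is absent, so *vorZ* is not transcribed.
→ *vorZ* is OFF.
0 of the 4 genes are transcribed.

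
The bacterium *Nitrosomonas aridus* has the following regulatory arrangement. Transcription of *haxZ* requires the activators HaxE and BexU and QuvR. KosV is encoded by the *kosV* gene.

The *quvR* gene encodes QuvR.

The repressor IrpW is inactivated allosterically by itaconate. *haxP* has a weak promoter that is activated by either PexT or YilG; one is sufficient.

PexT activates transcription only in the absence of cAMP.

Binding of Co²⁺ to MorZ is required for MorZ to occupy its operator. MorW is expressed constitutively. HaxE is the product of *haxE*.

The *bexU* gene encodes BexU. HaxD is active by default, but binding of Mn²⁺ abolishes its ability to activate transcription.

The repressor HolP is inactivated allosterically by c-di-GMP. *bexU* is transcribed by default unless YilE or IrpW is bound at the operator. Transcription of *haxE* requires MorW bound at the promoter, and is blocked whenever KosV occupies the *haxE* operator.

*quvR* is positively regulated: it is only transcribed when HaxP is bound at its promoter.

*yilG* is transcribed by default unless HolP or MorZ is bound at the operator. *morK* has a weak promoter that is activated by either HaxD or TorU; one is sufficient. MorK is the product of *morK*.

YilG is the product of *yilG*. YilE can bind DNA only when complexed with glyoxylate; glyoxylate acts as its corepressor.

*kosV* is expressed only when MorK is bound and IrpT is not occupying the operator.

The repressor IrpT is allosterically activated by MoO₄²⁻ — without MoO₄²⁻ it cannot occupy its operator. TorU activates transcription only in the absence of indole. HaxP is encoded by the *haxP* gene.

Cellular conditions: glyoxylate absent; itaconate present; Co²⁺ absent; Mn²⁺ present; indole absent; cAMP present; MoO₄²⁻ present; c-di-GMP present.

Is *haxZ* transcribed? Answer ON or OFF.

MorW is produced constitutively and is active.
Mn²⁺ is present, so HaxD is inactive.
Indole is absent, so TorU is active.
Activator TorU is present, so *morK* is transcribed.
So MorK is produced and active.
MoO₄²⁻ is present, so IrpT is active.
With repressor IrpT bound, *kosV* is not transcribed.
So KosV is not produced.
No repressor is bound and MorW is active, so *haxE* is transcribed.
So HaxE is produced and active.
Glyoxylate is absent, so YilE is inactive.
Itaconate is present, so IrpW is inactive.
With no repressor bound, *bexU* is transcribed.
So BexU is produced and active.
cAMP is present, so PexT is inactive.
c-di-GMP is present, so HolP is inactive.
Co²⁺ is absent, so MorZ is inactive.
With no repressor bound, *yilG* is transcribed.
So YilG is produced and active.
Activator YilG is present, so *haxP* is transcribed.
So HaxP is produced and active.
No repressor is bound and HaxP is active, so *quvR* is transcribed.
So QuvR is produced and active.
No repressor is bound and HaxE and BexU and QuvR are active, so *haxZ* is transcribed.

ON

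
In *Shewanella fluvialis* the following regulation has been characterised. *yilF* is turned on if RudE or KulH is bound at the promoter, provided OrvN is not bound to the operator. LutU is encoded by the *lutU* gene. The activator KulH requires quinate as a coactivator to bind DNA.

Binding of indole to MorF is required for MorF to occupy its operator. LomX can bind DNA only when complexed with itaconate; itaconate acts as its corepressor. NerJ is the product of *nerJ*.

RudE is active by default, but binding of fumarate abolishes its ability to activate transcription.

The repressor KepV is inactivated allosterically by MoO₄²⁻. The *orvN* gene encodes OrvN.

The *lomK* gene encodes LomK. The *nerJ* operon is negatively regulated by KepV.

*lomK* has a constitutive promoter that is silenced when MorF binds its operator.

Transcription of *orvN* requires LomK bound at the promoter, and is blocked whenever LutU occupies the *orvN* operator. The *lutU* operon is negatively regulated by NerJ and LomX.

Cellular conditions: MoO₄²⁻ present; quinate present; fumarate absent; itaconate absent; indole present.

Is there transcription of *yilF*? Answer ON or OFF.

ON

Indole is present, so MorF is active.
With repressor MorF bound, *lomK* is not transcribed.
So LomK is not produced.
MoO₄²⁻ is present, so KepV is inactive.
With no repressor bound, *nerJ* is transcribed.
So NerJ is produced and active.
Itaconate is absent, so LomX is inactive.
With repressor NerJ bound, *lutU* is not transcribed.
So LutU is not produced.
Required activator LomK is absent, so *orvN* is not transcribed.
So OrvN is not produced.
Fumarate is absent, so RudE is active.
Quinate is present, so KulH is active.
Activator RudE is present, so *yilF* is transcribed.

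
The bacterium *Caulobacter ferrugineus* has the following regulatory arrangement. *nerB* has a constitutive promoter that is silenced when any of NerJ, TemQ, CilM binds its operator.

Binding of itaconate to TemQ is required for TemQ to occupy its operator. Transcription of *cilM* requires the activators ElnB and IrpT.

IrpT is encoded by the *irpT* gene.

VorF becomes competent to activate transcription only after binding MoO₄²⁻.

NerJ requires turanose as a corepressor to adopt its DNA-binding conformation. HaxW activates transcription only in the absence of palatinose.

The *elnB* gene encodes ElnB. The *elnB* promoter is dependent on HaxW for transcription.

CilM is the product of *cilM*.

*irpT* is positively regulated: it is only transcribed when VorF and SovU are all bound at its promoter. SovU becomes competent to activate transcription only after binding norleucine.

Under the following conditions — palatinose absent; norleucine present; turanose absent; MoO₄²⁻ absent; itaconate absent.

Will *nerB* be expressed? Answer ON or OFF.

Turanose is absent, so NerJ is inactive.
Itaconate is absent, so TemQ is inactive.
Palatinose is absent, so HaxW is active.
No repressor is bound and HaxW is active, so *elnB* is transcribed.
So ElnB is produced and active.
MoO₄²⁻ is absent, so VorF is inactive.
Norleucine is present, so SovU is active.
Required activator VorF is absent, so *irpT* is not transcribed.
So IrpT is not produced.
Required activator IrpT is absent, so *cilM* is not transcribed.
So CilM is not produced.
With no repressor bound, *nerB* is transcribed.

ON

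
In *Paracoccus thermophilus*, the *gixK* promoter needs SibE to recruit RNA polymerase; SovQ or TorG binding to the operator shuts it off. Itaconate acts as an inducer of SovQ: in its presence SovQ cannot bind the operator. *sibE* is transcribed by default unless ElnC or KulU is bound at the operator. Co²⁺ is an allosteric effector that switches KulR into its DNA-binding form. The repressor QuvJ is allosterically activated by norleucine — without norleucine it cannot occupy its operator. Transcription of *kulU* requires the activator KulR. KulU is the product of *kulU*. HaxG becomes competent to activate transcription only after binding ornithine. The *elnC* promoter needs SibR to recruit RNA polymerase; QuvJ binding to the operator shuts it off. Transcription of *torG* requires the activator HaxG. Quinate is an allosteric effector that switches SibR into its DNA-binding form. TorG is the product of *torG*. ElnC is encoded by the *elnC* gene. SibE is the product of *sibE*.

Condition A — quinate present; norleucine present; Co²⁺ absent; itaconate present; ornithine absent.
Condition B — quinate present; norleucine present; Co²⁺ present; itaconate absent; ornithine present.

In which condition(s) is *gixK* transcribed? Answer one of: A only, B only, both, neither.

A only

Condition A:
Quinate is present, so SibR is active.
Norleucine is present, so QuvJ is active.
With repressor QuvJ bound, *elnC* is not transcribed.
So ElnC is not produced.
Co²⁺ is absent, so KulR is inactive.
Required activator KulR is absent, so *kulU* is not transcribed.
So KulU is not produced.
With no repressor bound, *sibE* is transcribed.
So SibE is produced and active.
Itaconate is present, so SovQ is inactive.
Ornithine is absent, so HaxG is inactive.
Required activator HaxG is absent, so *torG* is not transcribed.
So TorG is not produced.
No repressor is bound and SibE is active, so *gixK* is transcribed.
→ *gixK* is ON in A.
Condition B:
Quinate is present, so SibR is active.
Norleucine is present, so QuvJ is active.
With repressor QuvJ bound, *elnC* is not transcribed.
So ElnC is not produced.
Co²⁺ is present, so KulR is active.
No repressor is bound and KulR is active, so *kulU* is transcribed.
So KulU is produced and active.
With repressor KulU bound, *sibE* is not transcribed.
So SibE is not produced.
Itaconate is absent, so SovQ is active.
Ornithine is present, so HaxG is active.
No repressor is bound and HaxG is active, so *torG* is transcribed.
So TorG is produced and active.
With repressor SovQ bound, *gixK* is not transcribed.
→ *gixK* is OFF in B.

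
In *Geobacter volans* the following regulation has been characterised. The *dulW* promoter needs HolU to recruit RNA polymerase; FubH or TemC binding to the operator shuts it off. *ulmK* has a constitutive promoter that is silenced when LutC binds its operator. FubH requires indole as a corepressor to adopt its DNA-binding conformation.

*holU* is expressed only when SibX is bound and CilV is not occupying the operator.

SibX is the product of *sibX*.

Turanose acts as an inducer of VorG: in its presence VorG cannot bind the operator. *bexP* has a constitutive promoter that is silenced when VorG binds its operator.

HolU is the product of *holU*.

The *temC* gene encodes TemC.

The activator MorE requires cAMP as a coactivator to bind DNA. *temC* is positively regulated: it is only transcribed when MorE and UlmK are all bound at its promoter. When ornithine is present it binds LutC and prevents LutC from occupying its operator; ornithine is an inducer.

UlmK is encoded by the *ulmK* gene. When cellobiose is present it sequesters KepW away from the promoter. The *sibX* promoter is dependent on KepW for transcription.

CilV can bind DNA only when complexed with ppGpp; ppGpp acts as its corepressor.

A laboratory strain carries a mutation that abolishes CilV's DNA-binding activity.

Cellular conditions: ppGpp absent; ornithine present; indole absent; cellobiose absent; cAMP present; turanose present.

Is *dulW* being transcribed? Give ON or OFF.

Indole is absent, so FubH is inactive.
cAMP is present, so MorE is active.
Ornithine is present, so LutC is inactive.
With no repressor bound, *ulmK* is transcribed.
So UlmK is produced and active.
No repressor is bound and MorE and UlmK are active, so *temC* is transcribed.
So TemC is produced and active.
Cellobiose is absent, so KepW is active.
No repressor is bound and KepW is active, so *sibX* is transcribed.
So SibX is produced and active.
CilV is non-functional in this strain, so it has no effect.
No repressor is bound and SibX is active, so *holU* is transcribed.
So HolU is produced and active.
With repressor TemC bound, *dulW* is not transcribed.

OFF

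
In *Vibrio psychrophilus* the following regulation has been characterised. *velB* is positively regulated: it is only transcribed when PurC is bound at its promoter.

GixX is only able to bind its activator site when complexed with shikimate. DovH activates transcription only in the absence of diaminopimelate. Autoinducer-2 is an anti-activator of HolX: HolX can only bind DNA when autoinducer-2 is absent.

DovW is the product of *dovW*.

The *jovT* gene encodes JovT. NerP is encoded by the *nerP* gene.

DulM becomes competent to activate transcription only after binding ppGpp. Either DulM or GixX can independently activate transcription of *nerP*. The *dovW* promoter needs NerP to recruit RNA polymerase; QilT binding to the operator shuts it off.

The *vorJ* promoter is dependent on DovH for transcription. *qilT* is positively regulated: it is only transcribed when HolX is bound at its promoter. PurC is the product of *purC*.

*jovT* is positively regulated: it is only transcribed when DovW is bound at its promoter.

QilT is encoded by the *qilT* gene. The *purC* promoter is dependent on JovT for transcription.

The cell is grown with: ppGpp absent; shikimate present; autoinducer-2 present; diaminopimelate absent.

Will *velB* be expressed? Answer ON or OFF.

ppGpp is absent, so DulM is inactive.
Shikimate is present, so GixX is active.
Activator GixX is present, so *nerP* is transcribed.
So NerP is produced and active.
Autoinducer-2 is present, so HolX is inactive.
Required activator HolX is absent, so *qilT* is not transcribed.
So QilT is not produced.
No repressor is bound and NerP is active, so *dovW* is transcribed.
So DovW is produced and active.
No repressor is bound and DovW is active, so *jovT* is transcribed.
So JovT is produced and active.
No repressor is bound and JovT is active, so *purC* is transcribed.
So PurC is produced and active.
No repressor is bound and PurC is active, so *velB* is transcribed.

ON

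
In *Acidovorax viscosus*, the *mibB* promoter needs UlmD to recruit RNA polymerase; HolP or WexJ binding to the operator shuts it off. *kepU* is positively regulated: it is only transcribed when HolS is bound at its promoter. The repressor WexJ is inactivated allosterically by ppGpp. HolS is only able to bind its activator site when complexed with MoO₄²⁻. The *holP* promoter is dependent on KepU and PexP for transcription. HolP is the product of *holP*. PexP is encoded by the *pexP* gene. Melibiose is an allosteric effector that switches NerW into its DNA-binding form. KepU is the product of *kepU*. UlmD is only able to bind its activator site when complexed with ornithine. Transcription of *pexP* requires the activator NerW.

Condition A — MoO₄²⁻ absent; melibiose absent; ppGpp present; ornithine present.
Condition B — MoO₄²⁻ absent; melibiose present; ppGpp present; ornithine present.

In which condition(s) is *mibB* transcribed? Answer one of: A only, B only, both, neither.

both

Condition A:
MoO₄²⁻ is absent, so HolS is inactive.
Required activator HolS is absent, so *kepU* is not transcribed.
So KepU is not produced.
Melibiose is absent, so NerW is inactive.
Required activator NerW is absent, so *pexP* is not transcribed.
So PexP is not produced.
Required activator KepU is absent, so *holP* is not transcribed.
So HolP is not produced.
ppGpp is present, so WexJ is inactive.
Ornithine is present, so UlmD is active.
No repressor is bound and UlmD is active, so *mibB* is transcribed.
→ *mibB* is ON in A.
Condition B:
MoO₄²⁻ is absent, so HolS is inactive.
Required activator HolS is absent, so *kepU* is not transcribed.
So KepU is not produced.
Melibiose is present, so NerW is active.
No repressor is bound and NerW is active, so *pexP* is transcribed.
So PexP is produced and active.
Required activator KepU is absent, so *holP* is not transcribed.
So HolP is not produced.
ppGpp is present, so WexJ is inactive.
Ornithine is present, so UlmD is active.
No repressor is bound and UlmD is active, so *mibB* is transcribed.
→ *mibB* is ON in B.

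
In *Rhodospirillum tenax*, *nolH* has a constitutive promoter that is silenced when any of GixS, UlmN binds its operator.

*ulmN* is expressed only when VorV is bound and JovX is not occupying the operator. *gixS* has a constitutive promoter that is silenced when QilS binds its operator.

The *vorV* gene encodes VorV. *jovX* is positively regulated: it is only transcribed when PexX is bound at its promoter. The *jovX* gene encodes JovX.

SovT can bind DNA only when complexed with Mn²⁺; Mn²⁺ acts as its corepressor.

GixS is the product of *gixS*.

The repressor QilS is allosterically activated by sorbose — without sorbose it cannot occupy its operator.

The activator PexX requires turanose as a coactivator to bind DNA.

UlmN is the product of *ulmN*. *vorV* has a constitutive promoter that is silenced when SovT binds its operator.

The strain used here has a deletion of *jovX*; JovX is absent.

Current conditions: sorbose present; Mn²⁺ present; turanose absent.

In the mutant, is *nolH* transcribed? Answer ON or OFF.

Sorbose is present, so QilS is active.
With repressor QilS bound, *gixS* is not transcribed.
So GixS is not produced.
Mn²⁺ is present, so SovT is active.
With repressor SovT bound, *vorV* is not transcribed.
So VorV is not produced.
JovX is non-functional in this strain, so it has no effect.
Required activator VorV is absent, so *ulmN* is not transcribed.
So UlmN is not produced.
With no repressor bound, *nolH* is transcribed.

ON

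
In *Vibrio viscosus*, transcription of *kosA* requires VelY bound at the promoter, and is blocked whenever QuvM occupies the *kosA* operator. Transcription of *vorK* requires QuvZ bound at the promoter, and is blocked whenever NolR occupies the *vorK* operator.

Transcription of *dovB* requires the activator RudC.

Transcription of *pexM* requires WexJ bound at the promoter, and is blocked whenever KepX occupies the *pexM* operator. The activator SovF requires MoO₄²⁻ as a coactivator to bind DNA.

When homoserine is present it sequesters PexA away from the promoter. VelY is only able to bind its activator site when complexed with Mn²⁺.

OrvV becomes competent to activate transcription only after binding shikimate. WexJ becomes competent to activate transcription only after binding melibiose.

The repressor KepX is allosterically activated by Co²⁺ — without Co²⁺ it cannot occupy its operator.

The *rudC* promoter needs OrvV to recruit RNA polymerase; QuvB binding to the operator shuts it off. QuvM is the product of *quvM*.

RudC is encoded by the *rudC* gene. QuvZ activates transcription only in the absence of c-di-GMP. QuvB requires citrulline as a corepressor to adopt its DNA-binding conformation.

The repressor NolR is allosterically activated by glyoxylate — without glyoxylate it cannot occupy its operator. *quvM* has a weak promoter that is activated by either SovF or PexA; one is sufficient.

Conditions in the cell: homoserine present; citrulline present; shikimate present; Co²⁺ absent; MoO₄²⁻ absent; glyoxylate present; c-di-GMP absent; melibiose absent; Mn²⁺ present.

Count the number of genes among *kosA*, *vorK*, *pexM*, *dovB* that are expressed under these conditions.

1

MoO₄²⁻ is absent, so SovF is inactive.
Homoserine is present, so PexA is inactive.
No activator is available at the *quvM* promoter, so *quvM* is not transcribed.
So QuvM is not produced.
Mn²⁺ is present, so VelY is active.
No repressor is bound and VelY is active, so *kosA* is transcribed.
→ *kosA* is ON.
c-di-GMP is absent, so QuvZ is active.
Glyoxylate is present, so NolR is active.
With repressor NolR bound, *vorK* is not transcribed.
→ *vorK* is OFF.
Melibiose is absent, so WexJ is inactive.
Co²⁺ is absent, so KepX is inactive.
Required activator WexJ is absent, so *pexM* is not transcribed.
→ *pexM* is OFF.
Citrulline is present, so QuvB is active.
Shikimate is present, so OrvV is active.
With repressor QuvB bound, *rudC* is not transcribed.
So RudC is not produced.
Required activator RudC is absent, so *dovB* is not transcribed.
→ *dovB* is OFF.
1 of the 4 genes is transcribed.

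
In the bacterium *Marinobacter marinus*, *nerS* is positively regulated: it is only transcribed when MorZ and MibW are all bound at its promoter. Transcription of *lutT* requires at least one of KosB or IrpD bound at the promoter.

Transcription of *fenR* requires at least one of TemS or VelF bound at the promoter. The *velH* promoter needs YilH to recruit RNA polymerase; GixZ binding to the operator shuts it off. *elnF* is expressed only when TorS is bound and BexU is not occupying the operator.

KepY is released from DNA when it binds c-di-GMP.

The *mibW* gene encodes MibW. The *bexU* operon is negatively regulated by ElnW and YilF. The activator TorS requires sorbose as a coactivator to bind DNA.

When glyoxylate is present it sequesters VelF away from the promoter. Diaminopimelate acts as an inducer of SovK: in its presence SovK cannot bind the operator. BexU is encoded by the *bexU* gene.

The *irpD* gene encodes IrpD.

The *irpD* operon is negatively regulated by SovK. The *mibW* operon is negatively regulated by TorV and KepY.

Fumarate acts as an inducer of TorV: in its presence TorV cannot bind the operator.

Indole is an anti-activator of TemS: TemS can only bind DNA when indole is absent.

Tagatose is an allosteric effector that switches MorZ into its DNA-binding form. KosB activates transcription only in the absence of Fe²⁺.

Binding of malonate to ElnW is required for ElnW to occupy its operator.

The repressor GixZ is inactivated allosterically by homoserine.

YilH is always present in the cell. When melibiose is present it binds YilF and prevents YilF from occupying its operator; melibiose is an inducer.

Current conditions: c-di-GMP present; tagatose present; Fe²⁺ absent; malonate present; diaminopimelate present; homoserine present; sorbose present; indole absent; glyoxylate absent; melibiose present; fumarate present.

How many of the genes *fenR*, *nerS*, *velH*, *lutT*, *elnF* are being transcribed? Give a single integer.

Indole is absent, so TemS is active.
Glyoxylate is absent, so VelF is active.
Activator TemS is present, so *fenR* is transcribed.
→ *fenR* is ON.
Tagatose is present, so MorZ is active.
Fumarate is present, so TorV is inactive.
c-di-GMP is present, so KepY is inactive.
With no repressor bound, *mibW* is transcribed.
So MibW is produced and active.
No repressor is bound and MorZ and MibW are active, so *nerS* is transcribed.
→ *nerS* is ON.
YilH is produced constitutively and is active.
Homoserine is present, so GixZ is inactive.
No repressor is bound and YilH is active, so *velH* is transcribed.
→ *velH* is ON.
Fe²⁺ is absent, so KosB is active.
Diaminopimelate is present, so SovK is inactive.
With no repressor bound, *irpD* is transcribed.
So IrpD is produced and active.
Activator KosB is present, so *lutT* is transcribed.
→ *lutT* is ON.
Malonate is present, so ElnW is active.
Melibiose is present, so YilF is inactive.
With repressor ElnW bound, *bexU* is not transcribed.
So BexU is not produced.
Sorbose is present, so TorS is active.
No repressor is bound and TorS is active, so *elnF* is transcribed.
→ *elnF* is ON.
5 of the 5 genes are transcribed.

5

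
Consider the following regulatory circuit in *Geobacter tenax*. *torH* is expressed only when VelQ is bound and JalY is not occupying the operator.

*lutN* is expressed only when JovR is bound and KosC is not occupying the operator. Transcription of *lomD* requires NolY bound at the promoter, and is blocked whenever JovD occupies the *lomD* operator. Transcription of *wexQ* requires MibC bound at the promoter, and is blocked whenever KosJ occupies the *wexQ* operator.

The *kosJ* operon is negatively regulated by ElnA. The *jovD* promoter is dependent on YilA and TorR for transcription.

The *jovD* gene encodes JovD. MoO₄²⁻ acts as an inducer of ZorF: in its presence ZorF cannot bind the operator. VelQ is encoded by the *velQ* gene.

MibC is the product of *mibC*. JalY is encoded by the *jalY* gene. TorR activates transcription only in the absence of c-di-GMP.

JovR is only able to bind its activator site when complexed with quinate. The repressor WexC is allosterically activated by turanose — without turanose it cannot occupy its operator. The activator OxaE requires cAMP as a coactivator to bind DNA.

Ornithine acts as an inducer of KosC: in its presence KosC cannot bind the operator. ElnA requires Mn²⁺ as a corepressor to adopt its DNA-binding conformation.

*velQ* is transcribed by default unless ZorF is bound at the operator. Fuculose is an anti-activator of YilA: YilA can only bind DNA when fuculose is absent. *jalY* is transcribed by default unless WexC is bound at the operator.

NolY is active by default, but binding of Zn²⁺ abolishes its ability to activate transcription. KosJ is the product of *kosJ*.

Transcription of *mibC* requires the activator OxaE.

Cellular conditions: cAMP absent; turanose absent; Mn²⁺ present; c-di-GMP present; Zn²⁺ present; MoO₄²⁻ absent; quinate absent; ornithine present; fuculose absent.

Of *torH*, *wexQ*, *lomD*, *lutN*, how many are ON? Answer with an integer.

Turanose is absent, so WexC is inactive.
With no repressor bound, *jalY* is transcribed.
So JalY is produced and active.
MoO₄²⁻ is absent, so ZorF is active.
With repressor ZorF bound, *velQ* is not transcribed.
So VelQ is not produced.
With repressor JalY bound, *torH* is not transcribed.
→ *torH* is OFF.
cAMP is absent, so OxaE is inactive.
Required activator OxaE is absent, so *mibC* is not transcribed.
So MibC is not produced.
Mn²⁺ is present, so ElnA is active.
With repressor ElnA bound, *kosJ* is not transcribed.
So KosJ is not produced.
Required activator MibC is absent, so *wexQ* is not transcribed.
→ *wexQ* is OFF.
Zn²⁺ is present, so NolY is inactive.
Fuculose is absent, so YilA is active.
c-di-GMP is present, so TorR is inactive.
Required activator TorR is absent, so *jovD* is not transcribed.
So JovD is not produced.
Required activator NolY is absent, so *lomD* is not transcribed.
→ *lomD* is OFF.
Ornithine is present, so KosC is inactive.
Quinate is absent, so JovR is inactive.
Required activator JovR is absent, so *lutN* is not transcribed.
→ *lutN* is OFF.
0 of the 4 genes are transcribed.

0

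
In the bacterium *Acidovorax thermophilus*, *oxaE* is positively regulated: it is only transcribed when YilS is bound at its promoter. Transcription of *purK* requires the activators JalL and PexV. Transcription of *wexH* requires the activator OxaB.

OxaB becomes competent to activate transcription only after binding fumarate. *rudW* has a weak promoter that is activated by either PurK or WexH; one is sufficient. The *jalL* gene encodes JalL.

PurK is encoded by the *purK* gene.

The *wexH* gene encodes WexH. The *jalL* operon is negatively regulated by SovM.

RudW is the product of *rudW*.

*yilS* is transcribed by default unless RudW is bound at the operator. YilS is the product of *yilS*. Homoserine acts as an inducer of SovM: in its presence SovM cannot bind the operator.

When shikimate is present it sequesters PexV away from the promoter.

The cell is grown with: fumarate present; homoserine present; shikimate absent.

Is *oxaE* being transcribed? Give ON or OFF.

Homoserine is present, so SovM is inactive.
With no repressor bound, *jalL* is transcribed.
So JalL is produced and active.
Shikimate is absent, so PexV is active.
No repressor is bound and JalL and PexV are active, so *purK* is transcribed.
So PurK is produced and active.
Fumarate is present, so OxaB is active.
No repressor is bound and OxaB is active, so *wexH* is transcribed.
So WexH is produced and active.
Activator PurK is present, so *rudW* is transcribed.
So RudW is produced and active.
With repressor RudW bound, *yilS* is not transcribed.
So YilS is not produced.
Required activator YilS is absent, so *oxaE* is not transcribed.

OFF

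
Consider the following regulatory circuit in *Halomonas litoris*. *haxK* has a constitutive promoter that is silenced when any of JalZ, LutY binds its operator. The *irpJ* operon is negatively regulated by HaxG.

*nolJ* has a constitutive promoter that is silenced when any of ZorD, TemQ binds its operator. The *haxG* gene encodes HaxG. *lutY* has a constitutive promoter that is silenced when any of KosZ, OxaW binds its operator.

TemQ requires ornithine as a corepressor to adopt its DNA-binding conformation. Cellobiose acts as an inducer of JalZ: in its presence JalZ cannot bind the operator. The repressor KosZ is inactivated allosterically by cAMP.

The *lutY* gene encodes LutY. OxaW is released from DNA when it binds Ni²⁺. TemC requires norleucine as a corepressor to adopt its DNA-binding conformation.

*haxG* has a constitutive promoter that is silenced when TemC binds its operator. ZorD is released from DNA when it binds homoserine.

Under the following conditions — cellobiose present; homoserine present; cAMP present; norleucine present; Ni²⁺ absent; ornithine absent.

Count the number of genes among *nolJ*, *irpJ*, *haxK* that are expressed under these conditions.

Homoserine is present, so ZorD is inactive.
Ornithine is absent, so TemQ is inactive.
With no repressor bound, *nolJ* is transcribed.
→ *nolJ* is ON.
Norleucine is present, so TemC is active.
With repressor TemC bound, *haxG* is not transcribed.
So HaxG is not produced.
With no repressor bound, *irpJ* is transcribed.
→ *irpJ* is ON.
Cellobiose is present, so JalZ is inactive.
cAMP is present, so KosZ is inactive.
Ni²⁺ is absent, so OxaW is active.
With repressor OxaW bound, *lutY* is not transcribed.
So LutY is not produced.
With no repressor bound, *haxK* is transcribed.
→ *haxK* is ON.
3 of the 3 genes are transcribed.

3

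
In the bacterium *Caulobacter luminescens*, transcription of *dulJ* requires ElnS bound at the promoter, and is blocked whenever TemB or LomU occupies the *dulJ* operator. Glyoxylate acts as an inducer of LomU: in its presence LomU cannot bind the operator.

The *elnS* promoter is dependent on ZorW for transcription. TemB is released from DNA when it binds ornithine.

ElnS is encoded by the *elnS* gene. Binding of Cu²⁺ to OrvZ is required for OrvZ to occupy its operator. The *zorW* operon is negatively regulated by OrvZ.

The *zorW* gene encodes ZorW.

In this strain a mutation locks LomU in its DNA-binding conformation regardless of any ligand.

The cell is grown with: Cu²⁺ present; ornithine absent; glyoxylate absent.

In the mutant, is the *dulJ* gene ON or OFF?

Cu²⁺ is present, so OrvZ is active.
With repressor OrvZ bound, *zorW* is not transcribed.
So ZorW is not produced.
Required activator ZorW is absent, so *elnS* is not transcribed.
So ElnS is not produced.
Ornithine is absent, so TemB is active.
LomU is constitutively active in this strain.
With repressor TemB bound, *dulJ* is not transcribed.

OFF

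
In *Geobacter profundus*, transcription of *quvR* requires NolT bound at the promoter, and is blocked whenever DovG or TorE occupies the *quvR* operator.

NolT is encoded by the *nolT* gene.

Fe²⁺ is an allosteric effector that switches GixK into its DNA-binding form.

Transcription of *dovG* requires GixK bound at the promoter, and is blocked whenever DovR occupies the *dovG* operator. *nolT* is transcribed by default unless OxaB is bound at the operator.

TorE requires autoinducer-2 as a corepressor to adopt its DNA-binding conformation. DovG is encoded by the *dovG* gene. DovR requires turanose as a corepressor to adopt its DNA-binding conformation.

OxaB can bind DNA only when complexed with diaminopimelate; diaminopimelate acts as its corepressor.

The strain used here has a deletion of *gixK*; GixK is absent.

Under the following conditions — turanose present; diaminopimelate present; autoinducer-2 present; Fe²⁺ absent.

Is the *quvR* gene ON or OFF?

Turanose is present, so DovR is active.
GixK is non-functional in this strain, so it has no effect.
With repressor DovR bound, *dovG* is not transcribed.
So DovG is not produced.
Autoinducer-2 is present, so TorE is active.
Diaminopimelate is present, so OxaB is active.
With repressor OxaB bound, *nolT* is not transcribed.
So NolT is not produced.
With repressor TorE bound, *quvR* is not transcribed.

OFF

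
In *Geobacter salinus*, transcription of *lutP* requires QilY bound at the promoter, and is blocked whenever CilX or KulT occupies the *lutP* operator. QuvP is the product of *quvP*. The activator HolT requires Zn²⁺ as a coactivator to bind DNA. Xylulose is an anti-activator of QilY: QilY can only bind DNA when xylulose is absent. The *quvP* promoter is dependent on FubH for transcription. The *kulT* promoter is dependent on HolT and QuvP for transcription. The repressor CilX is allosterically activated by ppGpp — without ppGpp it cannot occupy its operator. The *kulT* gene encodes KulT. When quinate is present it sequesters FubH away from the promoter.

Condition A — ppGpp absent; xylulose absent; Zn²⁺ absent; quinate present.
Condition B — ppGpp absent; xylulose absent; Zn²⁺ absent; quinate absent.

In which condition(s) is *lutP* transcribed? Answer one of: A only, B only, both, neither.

both

Condition A:
ppGpp is absent, so CilX is inactive.
Xylulose is absent, so QilY is active.
Zn²⁺ is absent, so HolT is inactive.
Quinate is present, so FubH is inactive.
Required activator FubH is absent, so *quvP* is not transcribed.
So QuvP is not produced.
Required activator HolT is absent, so *kulT* is not transcribed.
So KulT is not produced.
No repressor is bound and QilY is active, so *lutP* is transcribed.
→ *lutP* is ON in A.
Condition B:
ppGpp is absent, so CilX is inactive.
Xylulose is absent, so QilY is active.
Zn²⁺ is absent, so HolT is inactive.
Quinate is absent, so FubH is active.
No repressor is bound and FubH is active, so *quvP* is transcribed.
So QuvP is produced and active.
Required activator HolT is absent, so *kulT* is not transcribed.
So KulT is not produced.
No repressor is bound and QilY is active, so *lutP* is transcribed.
→ *lutP* is ON in B.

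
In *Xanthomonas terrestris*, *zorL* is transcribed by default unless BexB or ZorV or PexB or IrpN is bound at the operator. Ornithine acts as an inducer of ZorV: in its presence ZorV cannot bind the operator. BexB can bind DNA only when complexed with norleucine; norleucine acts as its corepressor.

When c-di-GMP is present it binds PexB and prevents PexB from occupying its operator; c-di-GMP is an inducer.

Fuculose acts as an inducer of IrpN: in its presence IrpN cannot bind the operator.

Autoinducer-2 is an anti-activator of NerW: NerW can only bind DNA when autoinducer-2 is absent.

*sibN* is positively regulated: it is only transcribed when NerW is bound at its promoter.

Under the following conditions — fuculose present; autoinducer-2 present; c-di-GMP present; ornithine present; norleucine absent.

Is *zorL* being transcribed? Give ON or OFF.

Norleucine is absent, so BexB is inactive.
Ornithine is present, so ZorV is inactive.
c-di-GMP is present, so PexB is inactive.
Fuculose is present, so IrpN is inactive.
With no repressor bound, *zorL* is transcribed.

ON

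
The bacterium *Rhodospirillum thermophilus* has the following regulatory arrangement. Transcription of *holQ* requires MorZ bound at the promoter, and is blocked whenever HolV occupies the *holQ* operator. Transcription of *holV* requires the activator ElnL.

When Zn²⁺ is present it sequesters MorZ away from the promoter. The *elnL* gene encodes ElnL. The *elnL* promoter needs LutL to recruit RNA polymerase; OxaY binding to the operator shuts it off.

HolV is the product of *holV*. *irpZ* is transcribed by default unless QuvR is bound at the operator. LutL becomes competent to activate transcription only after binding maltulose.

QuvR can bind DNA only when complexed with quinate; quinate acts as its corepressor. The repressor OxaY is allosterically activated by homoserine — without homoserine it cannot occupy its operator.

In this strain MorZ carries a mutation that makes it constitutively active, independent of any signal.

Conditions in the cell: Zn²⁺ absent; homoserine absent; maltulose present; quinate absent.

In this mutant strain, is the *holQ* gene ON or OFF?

MorZ is constitutively active in this strain.
Maltulose is present, so LutL is active.
Homoserine is absent, so OxaY is inactive.
No repressor is bound and LutL is active, so *elnL* is transcribed.
So ElnL is produced and active.
No repressor is bound and ElnL is active, so *holV* is transcribed.
So HolV is produced and active.
With repressor HolV bound, *holQ* is not transcribed.

OFF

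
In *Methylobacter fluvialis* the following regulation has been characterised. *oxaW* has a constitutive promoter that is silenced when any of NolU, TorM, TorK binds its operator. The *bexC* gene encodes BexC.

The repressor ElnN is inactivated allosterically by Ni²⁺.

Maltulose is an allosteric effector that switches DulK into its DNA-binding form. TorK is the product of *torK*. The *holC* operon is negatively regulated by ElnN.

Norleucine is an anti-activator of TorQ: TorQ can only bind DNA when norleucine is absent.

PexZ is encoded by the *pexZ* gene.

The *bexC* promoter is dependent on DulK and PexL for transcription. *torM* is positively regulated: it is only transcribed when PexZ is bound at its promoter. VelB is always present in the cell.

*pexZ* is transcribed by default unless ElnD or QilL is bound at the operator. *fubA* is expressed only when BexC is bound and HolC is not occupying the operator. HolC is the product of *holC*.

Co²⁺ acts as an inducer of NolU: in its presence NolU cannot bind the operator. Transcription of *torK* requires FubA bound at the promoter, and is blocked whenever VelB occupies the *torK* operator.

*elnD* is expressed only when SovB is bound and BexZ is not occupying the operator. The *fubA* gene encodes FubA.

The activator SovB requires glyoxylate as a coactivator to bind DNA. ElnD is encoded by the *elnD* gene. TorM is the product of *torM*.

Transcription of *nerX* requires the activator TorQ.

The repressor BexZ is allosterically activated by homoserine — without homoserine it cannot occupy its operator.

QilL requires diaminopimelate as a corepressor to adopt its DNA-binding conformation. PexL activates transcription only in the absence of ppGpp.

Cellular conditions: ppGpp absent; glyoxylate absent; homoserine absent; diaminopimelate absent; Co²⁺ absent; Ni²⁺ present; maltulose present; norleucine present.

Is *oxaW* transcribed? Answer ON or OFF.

Co²⁺ is absent, so NolU is active.
Glyoxylate is absent, so SovB is inactive.
Homoserine is absent, so BexZ is inactive.
Required activator SovB is absent, so *elnD* is not transcribed.
So ElnD is not produced.
Diaminopimelate is absent, so QilL is inactive.
With no repressor bound, *pexZ* is transcribed.
So PexZ is produced and active.
No repressor is bound and PexZ is active, so *torM* is transcribed.
So TorM is produced and active.
Maltulose is present, so DulK is active.
ppGpp is absent, so PexL is active.
No repressor is bound and DulK and PexL are active, so *bexC* is transcribed.
So BexC is produced and active.
Ni²⁺ is present, so ElnN is inactive.
With no repressor bound, *holC* is transcribed.
So HolC is produced and active.
With repressor HolC bound, *fubA* is not transcribed.
So FubA is not produced.
VelB is produced constitutively and is active.
With repressor VelB bound, *torK* is not transcribed.
So TorK is not produced.
With repressor NolU bound, *oxaW* is not transcribed.

OFF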